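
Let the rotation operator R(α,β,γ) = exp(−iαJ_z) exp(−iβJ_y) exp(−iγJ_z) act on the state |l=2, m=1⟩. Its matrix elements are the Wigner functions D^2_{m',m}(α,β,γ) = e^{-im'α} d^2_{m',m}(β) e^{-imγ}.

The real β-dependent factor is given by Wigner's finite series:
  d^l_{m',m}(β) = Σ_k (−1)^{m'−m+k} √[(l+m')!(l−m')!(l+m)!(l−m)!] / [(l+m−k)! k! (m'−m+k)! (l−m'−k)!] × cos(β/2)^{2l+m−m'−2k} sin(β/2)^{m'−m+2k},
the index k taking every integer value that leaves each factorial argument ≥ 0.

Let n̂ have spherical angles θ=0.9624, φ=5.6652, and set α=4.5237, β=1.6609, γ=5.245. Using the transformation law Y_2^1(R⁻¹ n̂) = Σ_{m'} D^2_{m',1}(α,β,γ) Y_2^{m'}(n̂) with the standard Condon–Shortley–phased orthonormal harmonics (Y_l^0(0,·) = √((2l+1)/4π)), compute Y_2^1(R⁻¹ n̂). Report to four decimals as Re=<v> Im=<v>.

Need the full column D^2_{m',1} for m'=−2..2 at α=4.5237, β=1.6609, γ=5.245.
cos(β/2)=0.674544, sin(β/2)=0.738235
d^2_{-2,1}: single k=3 term ⇒ +0.542780;  D = -0.428523-0.333134i
d^2_{-1,1}: k∈[2..3] ⇒ +0.743927 -0.297015 = +0.446912;  D = +0.335608-0.295124i
d^2_{0,1}: k∈[1..2] ⇒ +0.555009 -0.664767 = -0.109758;  D = -0.055733-0.094555i
d^2_{1,1}: k∈[0..1] ⇒ +0.207033 -0.743927 = -0.536894;  D = +0.505453-0.181031i
d^2_{2,1}: single k=0 term ⇒ -0.453163;  D = +0.070064+0.447714i
Y_2^{m'}(θ=0.9624,φ=5.6652) and Σ D·Y over m':
  (-0.4285-0.3331i)·(+0.0855+0.2456i)  (+0.3356-0.2951i)·(+0.2953+0.2099i)  (-0.0557-0.0946i)·(-0.0063+0.0000i)  (+0.5055-0.1810i)·(-0.2953+0.2099i)  (+0.0701+0.4477i)·(+0.0855-0.2456i)
Y_2^1(R⁻¹ n̂) = +0.211328+0.030782i

Re=0.2113 Im=0.0308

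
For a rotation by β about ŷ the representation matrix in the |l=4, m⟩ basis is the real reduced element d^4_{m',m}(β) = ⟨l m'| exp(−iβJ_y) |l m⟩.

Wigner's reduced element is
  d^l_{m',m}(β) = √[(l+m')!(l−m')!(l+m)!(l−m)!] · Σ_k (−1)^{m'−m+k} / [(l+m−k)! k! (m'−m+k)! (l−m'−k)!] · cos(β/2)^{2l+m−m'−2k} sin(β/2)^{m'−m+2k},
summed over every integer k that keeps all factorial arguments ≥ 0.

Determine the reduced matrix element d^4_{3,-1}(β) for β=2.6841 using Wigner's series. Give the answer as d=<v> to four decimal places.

d^4_{3,-1}(β=2.6841) via Wigner's sum:
c=cos(2.6841/2)=0.226757, s=sin(2.6841/2)=0.973951; N=√[5040·1·6·120]=1904.940944
The bounds max(0,m−m')=0 and min(l+m,l−m')=1 give 2 terms
  k=0: (−1)^4·1904.9409/(144)·0.2268^4·0.9740^4 = +0.031471
  k=1: (−1)^5·1904.9409/(240)·0.2268^2·0.9740^6 = -0.348349
d^4_{3,-1}(2.6841) = +0.031471 -0.348349 = -0.316878

d=-0.3169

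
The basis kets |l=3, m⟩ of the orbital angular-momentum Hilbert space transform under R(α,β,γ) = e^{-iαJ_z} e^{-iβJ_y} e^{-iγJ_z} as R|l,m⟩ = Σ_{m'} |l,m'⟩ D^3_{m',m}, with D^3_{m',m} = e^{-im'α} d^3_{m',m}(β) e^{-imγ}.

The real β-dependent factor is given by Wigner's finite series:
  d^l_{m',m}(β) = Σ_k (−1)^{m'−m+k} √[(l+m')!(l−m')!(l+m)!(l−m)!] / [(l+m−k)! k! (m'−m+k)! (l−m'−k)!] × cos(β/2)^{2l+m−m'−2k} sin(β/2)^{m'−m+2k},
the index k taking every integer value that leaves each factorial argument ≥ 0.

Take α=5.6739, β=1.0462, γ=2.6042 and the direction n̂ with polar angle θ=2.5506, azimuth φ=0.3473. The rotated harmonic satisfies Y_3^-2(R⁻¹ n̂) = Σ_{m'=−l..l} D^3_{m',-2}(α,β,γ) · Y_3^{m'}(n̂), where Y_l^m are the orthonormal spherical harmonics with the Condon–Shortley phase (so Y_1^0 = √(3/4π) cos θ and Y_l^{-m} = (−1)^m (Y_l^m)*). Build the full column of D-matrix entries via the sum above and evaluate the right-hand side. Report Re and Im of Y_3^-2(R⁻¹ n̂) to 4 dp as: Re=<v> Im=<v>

Need the full column D^3_{m',-2} for m'=−3..3 at α=5.6739, β=1.0462, γ=2.6042.
cos(β/2)=0.866275, sin(β/2)=0.499568
d^3_{-3,-2}: single k=1 term ⇒ +0.596964;  D = -0.580003-0.141292i
d^3_{-2,-2}: k∈[0..1] ⇒ +0.422604 -0.702719 = -0.280115;  D = +0.185242+0.210119i
d^3_{-1,-2}: k∈[0..1] ⇒ -0.770678 +0.512602 = -0.258075;  D = +0.029171+0.256421i
d^3_{0,-2}: k∈[0..1] ⇒ +0.769790 -0.256006 = +0.513784;  D = +0.244521-0.451867i
d^3_{1,-2}: k∈[0..1] ⇒ -0.512602 +0.085237 = -0.427365;  D = -0.381892+0.191831i
d^3_{2,-2}: k∈[0..1] ⇒ +0.233701 -0.015544 = +0.218156;  D = +0.215905+0.031260i
d^3_{3,-2}: single k=0 term ⇒ -0.066024;  D = -0.048171-0.045153i
Y_3^{m'}(θ=2.5506,φ=0.3473) and Σ D·Y over m':
  (-0.5800-0.1413i)·(+0.0364-0.0623i)  (+0.1852+0.2101i)·(-0.2024+0.1686i)  (+0.0292+0.2564i)·(+0.4144-0.1500i)  (+0.2445-0.4519i)·(-0.1387+0.0000i)  (-0.3819+0.1918i)·(-0.4144-0.1500i)  (+0.2159+0.0313i)·(-0.2024-0.1686i)  (-0.0482-0.0452i)·(-0.0364-0.0623i)
Y_3^-2(R⁻¹ n̂) = +0.061337+0.123985i

Re=0.0613 Im=0.1240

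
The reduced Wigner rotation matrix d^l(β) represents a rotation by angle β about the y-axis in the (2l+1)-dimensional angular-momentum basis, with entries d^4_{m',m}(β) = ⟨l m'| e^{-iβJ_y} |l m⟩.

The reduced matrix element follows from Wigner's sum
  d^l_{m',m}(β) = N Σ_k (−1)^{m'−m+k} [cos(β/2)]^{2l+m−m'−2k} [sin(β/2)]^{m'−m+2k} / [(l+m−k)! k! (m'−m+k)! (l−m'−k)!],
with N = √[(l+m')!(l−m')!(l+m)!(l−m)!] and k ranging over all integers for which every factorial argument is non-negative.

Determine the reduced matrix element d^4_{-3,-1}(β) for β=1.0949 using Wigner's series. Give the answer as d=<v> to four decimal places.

d=0.3172

d^4_{-3,-1}(β=1.0949) via Wigner's sum:
With c≡cos(β/2)=0.853855 and s≡sin(β/2)=0.520512, N=[1·5040·6·120]^{1/2}=1904.940944
k: max(0,(-1)−(-3))=2 … min(4+(-1),4−(-3))=3
  k=2: (−1)^0·1904.9409/(240)·0.8539^6·0.5205^2 = +0.833364
  k=3: (−1)^1·1904.9409/(144)·0.8539^4·0.5205^4 = -0.516150
d^4_{-3,-1}(1.0949) = +0.833364 -0.516150 = +0.317213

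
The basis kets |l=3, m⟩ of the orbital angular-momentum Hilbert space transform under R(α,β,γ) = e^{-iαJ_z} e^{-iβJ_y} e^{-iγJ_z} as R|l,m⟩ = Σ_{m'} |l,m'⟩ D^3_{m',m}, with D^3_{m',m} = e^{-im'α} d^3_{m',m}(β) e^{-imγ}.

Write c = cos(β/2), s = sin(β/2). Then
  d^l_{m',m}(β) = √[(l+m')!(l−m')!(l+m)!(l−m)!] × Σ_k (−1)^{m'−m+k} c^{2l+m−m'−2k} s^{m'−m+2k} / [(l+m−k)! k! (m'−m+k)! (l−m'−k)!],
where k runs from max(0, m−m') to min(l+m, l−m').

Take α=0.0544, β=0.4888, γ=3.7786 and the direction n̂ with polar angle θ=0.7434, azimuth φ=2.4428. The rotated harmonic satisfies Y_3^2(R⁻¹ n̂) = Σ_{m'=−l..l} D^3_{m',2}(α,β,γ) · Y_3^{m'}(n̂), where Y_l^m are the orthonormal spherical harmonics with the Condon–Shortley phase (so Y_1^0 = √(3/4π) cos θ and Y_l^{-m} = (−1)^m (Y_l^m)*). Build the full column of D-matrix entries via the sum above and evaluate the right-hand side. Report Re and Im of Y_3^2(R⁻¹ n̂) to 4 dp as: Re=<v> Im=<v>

Re=-0.2461 Im=-0.2525

Need the full column D^3_{m',2} for m'=−3..3 at α=0.0544, β=0.4888, γ=3.7786.
cos(β/2)=0.970283, sin(β/2)=0.241974
d^3_{-3,2}: single k=5 term ⇒ +0.001972;  D = +0.000875-0.001767i
d^3_{-2,2}: k∈[4..5] ⇒ +0.016138 -0.000201 = +0.015937;  D = +0.006288-0.014644i
d^3_{-1,2}: k∈[3..4] ⇒ +0.081853 -0.002545 = +0.079307;  D = +0.027282-0.074467i
d^3_{0,2}: k∈[2..3] ⇒ +0.284244 -0.017678 = +0.266566;  D = +0.077956-0.254913i
d^3_{1,2}: k∈[1..2] ⇒ +0.658052 -0.081853 = +0.576200;  D = +0.138297-0.559357i
d^3_{2,2}: k∈[0..1] ⇒ +0.834430 -0.259478 = +0.574951;  D = +0.107445-0.564822i
d^3_{3,2}: single k=0 term ⇒ -0.509725;  D = -0.067888+0.505184i
Y_3^{m'}(θ=0.7434,φ=2.4428) and Σ D·Y over m':
  (+0.0009-0.0018i)·(+0.0649-0.1119i)  (+0.0063-0.0146i)·(+0.0594+0.3395i)  (+0.0273-0.0745i)·(-0.2863-0.2406i)  (+0.0780-0.2549i)·(-0.0797+0.0000i)  (+0.1383-0.5594i)·(+0.2863-0.2406i)  (+0.1074-0.5648i)·(+0.0594-0.3395i)  (-0.0679+0.5052i)·(-0.0649-0.1119i)
Y_3^2(R⁻¹ n̂) = -0.246132-0.252494i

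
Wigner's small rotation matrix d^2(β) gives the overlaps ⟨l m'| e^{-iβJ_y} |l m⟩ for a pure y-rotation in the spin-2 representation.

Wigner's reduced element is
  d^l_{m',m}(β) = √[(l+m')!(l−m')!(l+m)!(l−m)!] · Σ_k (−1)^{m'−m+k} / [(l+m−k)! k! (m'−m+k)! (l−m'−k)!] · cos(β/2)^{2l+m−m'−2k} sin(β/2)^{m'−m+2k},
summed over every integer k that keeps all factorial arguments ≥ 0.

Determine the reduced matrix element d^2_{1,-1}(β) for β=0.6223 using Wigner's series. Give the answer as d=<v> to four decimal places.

d^2_{1,-1}(β=0.6223) via Wigner's sum:
With c≡cos(β/2)=0.951982 and s≡sin(β/2)=0.306154, N=[6·1·1·6]^{1/2}=6.000000
Admissible k: 0..1 (factorial args all ≥0)
  k=0: (−1)^2·6.0000/(2)·0.9520^2·0.3062^2 = +0.254834
  k=1: (−1)^3·6.0000/(6)·0.9520^0·0.3062^4 = -0.008785
d^2_{1,-1}(0.6223) = +0.254834 -0.008785 = +0.246049

d=0.2460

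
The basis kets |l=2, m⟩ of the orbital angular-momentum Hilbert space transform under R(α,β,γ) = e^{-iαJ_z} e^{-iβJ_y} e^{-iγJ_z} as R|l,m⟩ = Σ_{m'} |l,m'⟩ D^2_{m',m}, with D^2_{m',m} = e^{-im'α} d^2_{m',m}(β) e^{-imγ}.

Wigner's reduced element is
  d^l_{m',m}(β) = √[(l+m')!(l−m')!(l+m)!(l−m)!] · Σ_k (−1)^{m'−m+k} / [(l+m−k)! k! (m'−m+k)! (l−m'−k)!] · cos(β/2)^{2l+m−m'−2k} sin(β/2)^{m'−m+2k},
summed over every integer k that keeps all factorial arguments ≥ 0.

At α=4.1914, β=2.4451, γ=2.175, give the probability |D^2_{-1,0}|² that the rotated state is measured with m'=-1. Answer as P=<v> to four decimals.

P=0.3633

Split into d^2_{-1,0}(β=2.4451) × two z-phases.
With c≡cos(β/2)=0.341250 and s≡sin(β/2)=0.939973, N=[1·6·2·2]^{1/2}=4.898979
k: max(0,(0)−(-1))=1 … min(2+(0),2−(-1))=2
  k=1: (−1)^0·4.8990/(2)·0.3412^3·0.9400^1 = +0.091497
  k=2: (−1)^1·4.8990/(2)·0.3412^1·0.9400^3 = -0.694215
d^2_{-1,0}(2.4451) = +0.091497 -0.694215 = -0.602717
|D^2_{-1,0}|² = |d^2_{-1,0}(β)|² = (-0.602717)² = 0.363268 (the z-rotation phases have unit modulus)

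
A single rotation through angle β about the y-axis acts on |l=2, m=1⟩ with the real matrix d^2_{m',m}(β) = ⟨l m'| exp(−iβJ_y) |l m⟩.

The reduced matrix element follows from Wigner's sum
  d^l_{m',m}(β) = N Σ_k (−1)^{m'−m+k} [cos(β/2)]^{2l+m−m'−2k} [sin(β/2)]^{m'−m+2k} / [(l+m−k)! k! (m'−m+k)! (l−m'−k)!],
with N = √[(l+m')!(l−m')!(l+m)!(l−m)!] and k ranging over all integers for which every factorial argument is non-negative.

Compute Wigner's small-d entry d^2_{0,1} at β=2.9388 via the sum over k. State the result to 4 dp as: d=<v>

d^2_{0,1}(β=2.9388) via Wigner's sum:
With c≡cos(β/2)=0.101223 and s≡sin(β/2)=0.994864, N=[2·2·6·1]^{1/2}=4.898979
k: max(0,(1)−(0))=1 … min(2+(1),2−(0))=2
  k=1: (−1)^0·4.8990/(2)·0.1012^3·0.9949^1 = +0.002527
  k=2: (−1)^1·4.8990/(2)·0.1012^1·0.9949^3 = -0.244143
d^2_{0,1}(2.9388) = +0.002527 -0.244143 = -0.241616

d=-0.2416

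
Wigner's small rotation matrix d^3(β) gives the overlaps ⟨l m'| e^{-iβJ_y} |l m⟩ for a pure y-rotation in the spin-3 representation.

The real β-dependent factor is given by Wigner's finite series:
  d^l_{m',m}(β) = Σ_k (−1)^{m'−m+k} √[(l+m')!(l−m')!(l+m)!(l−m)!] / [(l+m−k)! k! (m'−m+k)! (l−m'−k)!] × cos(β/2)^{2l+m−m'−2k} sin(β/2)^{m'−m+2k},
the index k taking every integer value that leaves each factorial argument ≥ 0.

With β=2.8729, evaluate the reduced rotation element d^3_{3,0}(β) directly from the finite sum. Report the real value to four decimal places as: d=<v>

d^3_{3,0}(β=2.8729) via Wigner's sum:
With c≡cos(β/2)=0.133943 and s≡sin(β/2)=0.990989, N=[720·1·6·6]^{1/2}=160.996894
The bounds max(0,m−m')=0 and min(l+m,l−m')=0 give 1 term
  k=0: (−1)^3·160.9969/(36)·0.1339^3·0.9910^3 = -0.010459
d^3_{3,0}(2.8729) = -0.010459

d=-0.0105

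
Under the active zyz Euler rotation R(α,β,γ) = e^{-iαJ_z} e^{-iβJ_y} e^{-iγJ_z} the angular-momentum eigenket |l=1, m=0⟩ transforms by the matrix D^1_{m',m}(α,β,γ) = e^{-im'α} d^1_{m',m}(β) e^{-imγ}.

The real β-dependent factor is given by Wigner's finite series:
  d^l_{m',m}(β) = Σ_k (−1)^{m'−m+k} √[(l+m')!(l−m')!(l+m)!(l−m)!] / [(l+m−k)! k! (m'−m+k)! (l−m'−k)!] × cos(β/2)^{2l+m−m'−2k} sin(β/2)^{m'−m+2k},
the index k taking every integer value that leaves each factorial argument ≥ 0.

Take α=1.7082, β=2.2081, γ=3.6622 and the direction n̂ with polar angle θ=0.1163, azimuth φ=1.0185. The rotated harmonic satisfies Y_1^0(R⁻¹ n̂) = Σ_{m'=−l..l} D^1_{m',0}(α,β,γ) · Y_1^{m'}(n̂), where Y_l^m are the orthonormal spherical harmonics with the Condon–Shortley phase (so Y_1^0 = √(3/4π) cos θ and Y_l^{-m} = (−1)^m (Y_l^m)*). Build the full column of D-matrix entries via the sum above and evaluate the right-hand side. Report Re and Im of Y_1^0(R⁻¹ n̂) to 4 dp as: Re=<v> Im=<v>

Re=-0.2536 Im=0.0000

Need the full column D^1_{m',0} for m'=−1..1 at α=1.7082, β=2.2081, γ=3.6622.
cos(β/2)=0.449983, sin(β/2)=0.893037
d^1_{-1,0}: single k=1 term ⇒ +0.568304;  D = -0.077842+0.562948i
d^1_{0,0}: k∈[0..1] ⇒ +0.202485 -0.797515 = -0.595031;  D = -0.595031+0.000000i
d^1_{1,0}: single k=0 term ⇒ -0.568304;  D = +0.077842+0.562948i
Y_1^{m'}(θ=0.1163,φ=1.0185) and Σ D·Y over m':
  (-0.0778+0.5629i)·(+0.0210-0.0341i)  (-0.5950+0.0000i)·(+0.4853+0.0000i)  (+0.0778+0.5629i)·(-0.0210-0.0341i)
Y_1^0(R⁻¹ n̂) = -0.253617+0.000000i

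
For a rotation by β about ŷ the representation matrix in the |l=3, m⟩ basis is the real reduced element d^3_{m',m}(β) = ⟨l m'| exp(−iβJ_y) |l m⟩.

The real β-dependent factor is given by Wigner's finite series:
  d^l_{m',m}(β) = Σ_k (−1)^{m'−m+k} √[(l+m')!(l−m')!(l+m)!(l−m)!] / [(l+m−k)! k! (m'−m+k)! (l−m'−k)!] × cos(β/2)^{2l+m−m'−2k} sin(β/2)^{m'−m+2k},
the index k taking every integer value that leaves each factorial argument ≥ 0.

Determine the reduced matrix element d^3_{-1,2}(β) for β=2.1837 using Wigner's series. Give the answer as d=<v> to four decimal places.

d=-0.3696

d^3_{-1,2}(β=2.1837) via Wigner's sum:
Half-angle: c=0.460844, s=0.887481. N=√(2·24·120·1)=75.894664
k: max(0,(2)−(-1))=3 … min(3+(2),3−(-1))=4
  k=3: (−1)^0·75.8947/(12)·0.4608^3·0.8875^3 = +0.432683
  k=4: (−1)^1·75.8947/(24)·0.4608^1·0.8875^5 = -0.802324
d^3_{-1,2}(2.1837) = +0.432683 -0.802324 = -0.369641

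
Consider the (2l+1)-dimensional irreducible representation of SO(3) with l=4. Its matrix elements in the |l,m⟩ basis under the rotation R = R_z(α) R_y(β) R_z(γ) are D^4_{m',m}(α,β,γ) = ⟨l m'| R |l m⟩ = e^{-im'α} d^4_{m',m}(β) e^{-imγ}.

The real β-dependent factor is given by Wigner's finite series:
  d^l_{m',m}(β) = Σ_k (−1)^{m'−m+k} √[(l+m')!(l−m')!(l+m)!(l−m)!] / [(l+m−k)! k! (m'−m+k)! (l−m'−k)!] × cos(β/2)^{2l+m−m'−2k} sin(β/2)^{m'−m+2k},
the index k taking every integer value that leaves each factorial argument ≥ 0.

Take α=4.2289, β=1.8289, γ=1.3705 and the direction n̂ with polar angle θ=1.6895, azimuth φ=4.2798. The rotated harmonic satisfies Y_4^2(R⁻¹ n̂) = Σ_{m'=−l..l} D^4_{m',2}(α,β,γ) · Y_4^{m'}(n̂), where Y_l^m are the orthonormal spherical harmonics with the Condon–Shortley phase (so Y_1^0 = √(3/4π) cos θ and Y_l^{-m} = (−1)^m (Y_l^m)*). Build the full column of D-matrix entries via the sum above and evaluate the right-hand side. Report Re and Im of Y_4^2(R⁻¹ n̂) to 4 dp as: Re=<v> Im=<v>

Need the full column D^4_{m',2} for m'=−4..4 at α=4.2289, β=1.8289, γ=1.3705.
cos(β/2)=0.610226, sin(β/2)=0.792227
d^4_{-4,2}: single k=6 term ⇒ +0.487146;  D = -0.018231+0.486805i
d^4_{-3,2}: k∈[5..6] ⇒ +0.795988 -0.447201 = +0.348787;  D = -0.302524-0.173584i
d^4_{-2,2}: k∈[4..6] ⇒ +0.819321 -1.104743 +0.155166 = -0.130256;  D = -0.109916+0.069894i
d^4_{-1,2}: k∈[3..5] ⇒ +0.595003 -1.504276 +0.507078 = -0.402195;  D = -0.033302-0.400814i
d^4_{0,2}: k∈[2..4] ⇒ +0.307444 -1.381824 +0.873376 = -0.201003;  D = +0.185090+0.078384i
d^4_{1,2}: k∈[1..3] ⇒ +0.105907 -0.892504 +1.002851 = +0.216253;  D = +0.167236-0.137105i
d^4_{2,2}: k∈[0..2] ⇒ +0.019228 -0.388890 +0.819321 = +0.449659;  D = +0.090754+0.440405i
d^4_{3,2}: k∈[0..1] ⇒ -0.093401 +0.472269 = +0.378868;  D = -0.364086-0.104798i
d^4_{4,2}: single k=0 term ⇒ +0.171484;  D = +0.118605-0.123854i
Y_4^{m'}(θ=1.6895,φ=4.2798) and Σ D·Y over m':
  (-0.0182+0.4868i)·(-0.0684+0.4247i)  (-0.3025-0.1736i)·(-0.1397+0.0391i)  (-0.1099+0.0699i)·(+0.1929+0.2264i)  (-0.0333-0.4008i)·(-0.0677+0.1466i)  (+0.1851+0.0784i)·(+0.2736+0.0000i)  (+0.1672-0.1371i)·(+0.0677+0.1466i)  (+0.0908+0.4404i)·(+0.1929-0.2264i)  (-0.3641-0.1048i)·(+0.1397+0.0391i)  (+0.1186-0.1239i)·(-0.0684-0.4247i)
Y_4^2(R⁻¹ n̂) = -0.040700+0.012518i

Re=-0.0407 Im=0.0125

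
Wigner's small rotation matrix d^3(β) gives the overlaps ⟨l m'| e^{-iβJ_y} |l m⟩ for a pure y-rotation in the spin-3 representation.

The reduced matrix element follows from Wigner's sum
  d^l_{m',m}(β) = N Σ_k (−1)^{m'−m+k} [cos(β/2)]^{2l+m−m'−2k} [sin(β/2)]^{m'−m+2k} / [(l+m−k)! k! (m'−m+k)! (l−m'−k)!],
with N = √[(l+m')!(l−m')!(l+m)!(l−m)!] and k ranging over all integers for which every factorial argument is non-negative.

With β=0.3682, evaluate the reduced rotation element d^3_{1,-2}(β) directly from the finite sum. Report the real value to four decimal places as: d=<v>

d=-0.0362

d^3_{1,-2}(β=0.3682) via Wigner's sum:
With c≡cos(β/2)=0.983101 and s≡sin(β/2)=0.183062, N=[24·2·1·120]^{1/2}=75.894664
k∈{0,1} keeps every argument non-negative
  k=0: (−1)^3·75.8947/(12)·0.9831^3·0.1831^3 = -0.036865
  k=1: (−1)^4·75.8947/(24)·0.9831^1·0.1831^5 = +0.000639
d^3_{1,-2}(0.3682) = -0.036865 +0.000639 = -0.036226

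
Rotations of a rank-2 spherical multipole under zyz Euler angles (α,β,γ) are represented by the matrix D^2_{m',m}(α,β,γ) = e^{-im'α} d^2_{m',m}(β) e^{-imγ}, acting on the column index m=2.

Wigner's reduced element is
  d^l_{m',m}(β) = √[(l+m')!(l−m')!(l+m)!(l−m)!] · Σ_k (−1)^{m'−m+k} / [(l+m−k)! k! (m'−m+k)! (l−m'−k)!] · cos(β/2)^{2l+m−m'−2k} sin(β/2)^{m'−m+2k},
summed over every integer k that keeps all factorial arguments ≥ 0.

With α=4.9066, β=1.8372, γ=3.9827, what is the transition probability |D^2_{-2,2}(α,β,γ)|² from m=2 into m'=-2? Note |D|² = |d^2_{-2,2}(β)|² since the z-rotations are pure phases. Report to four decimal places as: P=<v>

P=0.1592

Split into d^2_{-2,2}(β=1.8372) × two z-phases.
c=cos(1.8372/2)=0.606933, s=sin(1.8372/2)=0.794753; N=√[1·24·24·1]=24.000000
k∈{4} keeps every argument non-negative
  k=4: (−1)^0·24.0000/(24)·0.6069^0·0.7948^4 = +0.398959
d^2_{-2,2}(1.8372) = +0.398959
|D^2_{-2,2}|² = |d^2_{-2,2}(β)|² = (+0.398959)² = 0.159168 (the z-rotation phases have unit modulus)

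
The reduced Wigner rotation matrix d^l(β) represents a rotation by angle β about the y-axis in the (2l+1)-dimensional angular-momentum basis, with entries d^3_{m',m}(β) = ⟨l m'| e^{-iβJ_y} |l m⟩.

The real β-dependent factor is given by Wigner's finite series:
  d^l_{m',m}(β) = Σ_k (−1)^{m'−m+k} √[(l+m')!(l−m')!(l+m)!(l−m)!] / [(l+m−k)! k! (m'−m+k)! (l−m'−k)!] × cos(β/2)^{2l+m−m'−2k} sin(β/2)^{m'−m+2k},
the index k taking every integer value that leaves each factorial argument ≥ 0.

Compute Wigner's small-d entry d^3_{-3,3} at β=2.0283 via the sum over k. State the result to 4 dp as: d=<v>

d=0.3746

d^3_{-3,3}(β=2.0283) via Wigner's sum:
With c≡cos(β/2)=0.528342 and s≡sin(β/2)=0.849032, N=[1·720·720·1]^{1/2}=720.000000
Admissible k: 6..6 (factorial args all ≥0)
  k=6: (−1)^0·720.0000/(720)·0.5283^0·0.8490^6 = +0.374579
d^3_{-3,3}(2.0283) = +0.374579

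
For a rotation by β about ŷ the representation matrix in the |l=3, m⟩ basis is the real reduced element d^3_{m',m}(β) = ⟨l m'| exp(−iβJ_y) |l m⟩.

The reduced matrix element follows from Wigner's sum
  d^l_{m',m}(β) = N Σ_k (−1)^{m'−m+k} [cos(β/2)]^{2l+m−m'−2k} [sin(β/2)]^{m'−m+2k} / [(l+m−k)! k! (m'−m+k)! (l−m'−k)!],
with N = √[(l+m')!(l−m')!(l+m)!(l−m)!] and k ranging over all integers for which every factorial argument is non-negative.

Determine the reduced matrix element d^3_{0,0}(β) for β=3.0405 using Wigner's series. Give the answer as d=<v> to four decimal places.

d=-0.9696

d^3_{0,0}(β=3.0405) via Wigner's sum:
Half-angle: c=0.050525, s=0.998723. N=√(6·6·6·6)=36.000000
The bounds max(0,m−m')=0 and min(l+m,l−m')=3 give 4 terms
  k=0: (−1)^0·36.0000/(36)·0.0505^6·0.9987^0 = +0.000000
  k=1: (−1)^1·36.0000/(4)·0.0505^4·0.9987^2 = -0.000058
  k=2: (−1)^2·36.0000/(4)·0.0505^2·0.9987^4 = +0.022858
  k=3: (−1)^3·36.0000/(36)·0.0505^0·0.9987^6 = -0.992361
d^3_{0,0}(3.0405) = +0.000000 -0.000058 +0.022858 -0.992361 = -0.969562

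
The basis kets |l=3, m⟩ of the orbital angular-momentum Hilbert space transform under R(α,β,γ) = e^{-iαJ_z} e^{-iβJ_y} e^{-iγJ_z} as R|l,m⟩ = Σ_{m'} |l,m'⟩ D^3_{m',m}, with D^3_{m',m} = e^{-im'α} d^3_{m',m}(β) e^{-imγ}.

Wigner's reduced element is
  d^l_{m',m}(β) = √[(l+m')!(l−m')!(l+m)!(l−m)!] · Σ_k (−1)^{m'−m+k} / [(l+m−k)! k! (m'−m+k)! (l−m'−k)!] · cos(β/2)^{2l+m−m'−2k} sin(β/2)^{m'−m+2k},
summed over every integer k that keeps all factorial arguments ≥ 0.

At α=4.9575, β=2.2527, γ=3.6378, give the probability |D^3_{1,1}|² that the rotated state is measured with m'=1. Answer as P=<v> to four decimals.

Split into d^3_{1,1}(β=2.2527) × two z-phases.
c=cos(2.2527/2)=0.429958, s=sin(2.2527/2)=0.902849; N=√[24·2·24·2]=48.000000
The bounds max(0,m−m')=0 and min(l+m,l−m')=2 give 3 terms
  k=0: (−1)^0·48.0000/(48)·0.4300^6·0.9028^0 = +0.006318
  k=1: (−1)^1·48.0000/(6)·0.4300^4·0.9028^2 = -0.222856
  k=2: (−1)^2·48.0000/(8)·0.4300^2·0.9028^4 = +0.736994
d^3_{1,1}(2.2527) = +0.006318 -0.222856 +0.736994 = +0.520455
|D^3_{1,1}|² = |d^3_{1,1}(β)|² = (+0.520455)² = 0.270874 (the z-rotation phases have unit modulus)

P=0.2709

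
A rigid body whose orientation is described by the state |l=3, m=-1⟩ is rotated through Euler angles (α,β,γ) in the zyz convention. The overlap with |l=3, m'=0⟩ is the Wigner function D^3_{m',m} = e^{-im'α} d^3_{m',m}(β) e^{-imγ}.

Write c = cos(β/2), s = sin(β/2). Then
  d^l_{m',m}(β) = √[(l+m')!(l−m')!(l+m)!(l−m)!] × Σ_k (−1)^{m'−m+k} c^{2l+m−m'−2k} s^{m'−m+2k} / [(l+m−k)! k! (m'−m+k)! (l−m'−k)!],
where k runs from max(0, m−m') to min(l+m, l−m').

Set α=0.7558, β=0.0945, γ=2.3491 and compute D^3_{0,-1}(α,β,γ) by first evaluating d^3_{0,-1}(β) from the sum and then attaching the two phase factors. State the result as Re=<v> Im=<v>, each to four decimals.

Re=0.1135 Im=-0.1151

First d^3_{0,-1}(β=0.0945), then the phase factors e^{-i(0)α} and e^{-i(-1)γ}:
c=cos(0.0945/2)=0.998884, s=sin(0.0945/2)=0.047232; N=√[6·6·2·24]=41.569219
Admissible k: 0..2 (factorial args all ≥0)
  k=0: (−1)^1·41.5692/(12)·0.9989^5·0.0472^1 = -0.162707
  k=1: (−1)^2·41.5692/(4)·0.9989^3·0.0472^3 = +0.001091
  k=2: (−1)^3·41.5692/(12)·0.9989^1·0.0472^5 = -0.000001
d^3_{0,-1}(0.0945) = -0.162707 +0.001091 -0.000001 = -0.161616
Attach z-rotation phases: D = e^{-i(0)(0.7558)}·(-0.161616)·e^{-i(-1)(2.3491)} = +0.113466-0.115088i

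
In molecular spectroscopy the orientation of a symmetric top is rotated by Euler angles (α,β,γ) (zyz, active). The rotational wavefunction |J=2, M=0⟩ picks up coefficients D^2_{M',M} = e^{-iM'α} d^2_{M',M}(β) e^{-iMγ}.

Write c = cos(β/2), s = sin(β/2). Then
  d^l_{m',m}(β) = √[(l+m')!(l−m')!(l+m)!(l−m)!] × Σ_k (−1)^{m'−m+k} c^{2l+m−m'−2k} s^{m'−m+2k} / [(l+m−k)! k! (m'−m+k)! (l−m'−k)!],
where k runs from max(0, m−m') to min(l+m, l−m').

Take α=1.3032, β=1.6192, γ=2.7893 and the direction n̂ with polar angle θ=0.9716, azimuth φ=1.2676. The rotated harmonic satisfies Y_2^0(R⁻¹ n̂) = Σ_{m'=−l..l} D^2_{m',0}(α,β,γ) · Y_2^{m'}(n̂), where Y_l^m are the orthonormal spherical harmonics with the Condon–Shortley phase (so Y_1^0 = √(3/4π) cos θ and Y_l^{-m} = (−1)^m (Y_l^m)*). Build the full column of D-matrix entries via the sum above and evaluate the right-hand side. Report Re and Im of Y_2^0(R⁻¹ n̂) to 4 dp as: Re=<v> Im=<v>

Re=0.2856 Im=0.0000

Need the full column D^2_{m',0} for m'=−2..2 at α=1.3032, β=1.6192, γ=2.7893.
cos(β/2)=0.689788, sin(β/2)=0.724011
d^2_{-2,0}: single k=2 term ⇒ +0.610939;  D = -0.525511+0.311583i
d^2_{-1,0}: k∈[1..2] ⇒ +0.582060 -0.641250 = -0.059190;  D = -0.015651-0.057083i
d^2_{0,0}: k∈[0..2] ⇒ +0.226393 -0.997659 +0.274778 = -0.496488;  D = -0.496488+0.000000i
d^2_{1,0}: k∈[0..1] ⇒ -0.582060 +0.641250 = +0.059190;  D = +0.015651-0.057083i
d^2_{2,0}: single k=0 term ⇒ +0.610939;  D = -0.525511-0.311583i
Y_2^{m'}(θ=0.9716,φ=1.2676) and Σ D·Y over m':
  (-0.5255+0.3116i)·(-0.2164-0.1501i)  (-0.0157-0.0571i)·(+0.1074-0.3434i)  (-0.4965+0.0000i)·(-0.0144+0.0000i)  (+0.0157-0.0571i)·(-0.1074-0.3434i)  (-0.5255-0.3116i)·(-0.2164+0.1501i)
Y_2^0(R⁻¹ n̂) = +0.285644+0.000000i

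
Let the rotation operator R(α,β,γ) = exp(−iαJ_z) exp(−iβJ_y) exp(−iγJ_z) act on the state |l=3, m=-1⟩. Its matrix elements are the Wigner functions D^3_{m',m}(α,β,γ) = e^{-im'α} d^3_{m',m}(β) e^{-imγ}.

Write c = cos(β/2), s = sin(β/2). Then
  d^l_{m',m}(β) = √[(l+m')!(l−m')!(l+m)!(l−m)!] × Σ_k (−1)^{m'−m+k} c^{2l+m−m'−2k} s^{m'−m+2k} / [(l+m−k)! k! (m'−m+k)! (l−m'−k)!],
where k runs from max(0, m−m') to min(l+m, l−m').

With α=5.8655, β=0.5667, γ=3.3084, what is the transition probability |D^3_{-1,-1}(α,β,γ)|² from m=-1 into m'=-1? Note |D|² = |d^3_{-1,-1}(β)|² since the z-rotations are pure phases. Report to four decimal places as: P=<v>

P=0.0817

Split into d^3_{-1,-1}(β=0.5667) × two z-phases.
c=cos(0.5667/2)=0.960124, s=sin(0.5667/2)=0.279574; N=√[2·24·2·24]=48.000000
k∈{0,1,2} keeps every argument non-negative
  k=0: (−1)^0·48.0000/(48)·0.9601^6·0.2796^0 = +0.783366
  k=1: (−1)^1·48.0000/(6)·0.9601^4·0.2796^2 = -0.531364
  k=2: (−1)^2·48.0000/(8)·0.9601^2·0.2796^4 = +0.033790
d^3_{-1,-1}(0.5667) = +0.783366 -0.531364 +0.033790 = +0.285792
|D^3_{-1,-1}|² = |d^3_{-1,-1}(β)|² = (+0.285792)² = 0.081677 (the z-rotation phases have unit modulus)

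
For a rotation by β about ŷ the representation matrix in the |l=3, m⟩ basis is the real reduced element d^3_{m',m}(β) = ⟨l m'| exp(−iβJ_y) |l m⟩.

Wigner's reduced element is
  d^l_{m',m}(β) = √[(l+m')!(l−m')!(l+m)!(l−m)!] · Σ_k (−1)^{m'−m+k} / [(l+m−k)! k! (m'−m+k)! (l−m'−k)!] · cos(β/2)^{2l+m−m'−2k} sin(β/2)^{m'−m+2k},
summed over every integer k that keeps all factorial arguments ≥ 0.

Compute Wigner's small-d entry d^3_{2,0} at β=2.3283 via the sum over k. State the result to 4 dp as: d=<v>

d=-0.4967

d^3_{2,0}(β=2.3283) via Wigner's sum:
With c≡cos(β/2)=0.395531 and s≡sin(β/2)=0.918452, N=[120·1·6·6]^{1/2}=65.726707
k: max(0,(0)−(2))=0 … min(3+(0),3−(2))=1
  k=0: (−1)^2·65.7267/(12)·0.3955^4·0.9185^2 = +0.113083
  k=1: (−1)^3·65.7267/(12)·0.3955^2·0.9185^4 = -0.609746
d^3_{2,0}(2.3283) = +0.113083 -0.609746 = -0.496663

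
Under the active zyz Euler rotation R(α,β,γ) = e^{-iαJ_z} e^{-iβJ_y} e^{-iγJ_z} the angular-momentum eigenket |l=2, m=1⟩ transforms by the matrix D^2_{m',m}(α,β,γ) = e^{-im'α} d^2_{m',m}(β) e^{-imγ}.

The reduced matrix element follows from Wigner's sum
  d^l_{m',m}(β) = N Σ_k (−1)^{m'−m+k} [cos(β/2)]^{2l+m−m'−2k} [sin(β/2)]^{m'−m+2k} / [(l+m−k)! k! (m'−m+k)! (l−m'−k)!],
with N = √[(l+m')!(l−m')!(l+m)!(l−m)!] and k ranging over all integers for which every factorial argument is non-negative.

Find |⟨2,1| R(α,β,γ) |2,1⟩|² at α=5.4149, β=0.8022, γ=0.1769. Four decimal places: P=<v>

Split into d^2_{1,1}(β=0.8022) × two z-phases.
c=cos(0.8022/2)=0.920632, s=sin(0.8022/2)=0.390431; N=√[6·1·6·1]=6.000000
k: max(0,(1)−(1))=0 … min(2+(1),2−(1))=1
  k=0: (−1)^0·6.0000/(6)·0.9206^4·0.3904^0 = +0.718364
  k=1: (−1)^1·6.0000/(2)·0.9206^2·0.3904^2 = -0.387599
d^2_{1,1}(0.8022) = +0.718364 -0.387599 = +0.330765
|D^2_{1,1}|² = |d^2_{1,1}(β)|² = (+0.330765)² = 0.109405 (the z-rotation phases have unit modulus)

P=0.1094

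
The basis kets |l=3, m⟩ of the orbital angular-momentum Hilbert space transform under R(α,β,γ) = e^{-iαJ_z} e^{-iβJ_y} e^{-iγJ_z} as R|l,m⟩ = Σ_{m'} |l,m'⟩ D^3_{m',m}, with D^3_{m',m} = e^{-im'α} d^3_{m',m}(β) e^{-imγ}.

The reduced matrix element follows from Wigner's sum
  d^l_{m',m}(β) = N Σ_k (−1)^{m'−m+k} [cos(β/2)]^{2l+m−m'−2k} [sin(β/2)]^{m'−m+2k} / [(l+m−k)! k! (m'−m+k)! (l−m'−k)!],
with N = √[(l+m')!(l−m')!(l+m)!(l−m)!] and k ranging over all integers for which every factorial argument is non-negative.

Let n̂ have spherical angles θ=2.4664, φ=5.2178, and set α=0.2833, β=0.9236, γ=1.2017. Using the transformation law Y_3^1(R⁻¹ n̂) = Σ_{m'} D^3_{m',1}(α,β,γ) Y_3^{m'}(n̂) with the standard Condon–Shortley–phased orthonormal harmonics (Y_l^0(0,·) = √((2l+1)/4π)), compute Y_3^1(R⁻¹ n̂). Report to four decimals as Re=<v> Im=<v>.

Need the full column D^3_{m',1} for m'=−3..3 at α=0.2833, β=0.9236, γ=1.2017.
cos(β/2)=0.895252, sin(β/2)=0.445560
d^3_{-3,1}: single k=4 term ⇒ +0.122338;  D = +0.114845-0.042156i
d^3_{-2,1}: k∈[3..4] ⇒ +0.401407 -0.049714 = +0.351693;  D = +0.283118-0.208645i
d^3_{-1,1}: k∈[2..4] ⇒ +0.765148 -0.252701 +0.007824 = +0.520271;  D = +0.315853-0.413424i
d^3_{0,1}: k∈[1..3] ⇒ +0.887613 -0.659579 +0.054459 = +0.282492;  D = +0.101915-0.263467i
d^3_{1,1}: k∈[0..2] ⇒ +0.514839 -1.020197 +0.189526 = -0.315832;  D = -0.027064+0.314670i
d^3_{2,1}: k∈[0..1] ⇒ -0.810276 +0.401407 = -0.408868;  D = +0.080229+0.400920i
d^3_{3,1}: single k=0 term ⇒ +0.493901;  D = -0.228425-0.437904i
Y_3^{m'}(θ=2.4664,φ=5.2178) and Σ D·Y over m':
  (+0.1148-0.0422i)·(-0.1017-0.0056i)  (+0.2831-0.2086i)·(+0.1655-0.2641i)  (+0.3159-0.4134i)·(+0.2002+0.3617i)  (+0.1019-0.2635i)·(-0.0136+0.0000i)  (-0.0271+0.3147i)·(-0.2002+0.3617i)  (+0.0802+0.4009i)·(+0.1655+0.2641i)  (-0.2284-0.4379i)·(+0.1017-0.0056i)
Y_3^1(R⁻¹ n̂) = -0.035426-0.099074i

Re=-0.0354 Im=-0.0991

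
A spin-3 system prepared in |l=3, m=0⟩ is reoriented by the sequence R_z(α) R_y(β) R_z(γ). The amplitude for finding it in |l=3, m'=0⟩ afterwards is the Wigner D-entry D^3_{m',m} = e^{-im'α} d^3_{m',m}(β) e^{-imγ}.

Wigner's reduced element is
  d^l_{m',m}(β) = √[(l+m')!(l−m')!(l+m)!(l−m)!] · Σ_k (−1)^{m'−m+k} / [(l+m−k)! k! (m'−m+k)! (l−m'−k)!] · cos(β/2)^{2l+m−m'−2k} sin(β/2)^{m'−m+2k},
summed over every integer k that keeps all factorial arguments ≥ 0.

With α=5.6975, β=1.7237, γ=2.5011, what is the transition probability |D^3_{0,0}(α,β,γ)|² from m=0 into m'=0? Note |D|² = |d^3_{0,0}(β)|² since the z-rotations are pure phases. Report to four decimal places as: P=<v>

D^3_{0,0}(5.6975,1.7237,2.5011) = e^{-i·0·5.6975}·d^3_{0,0}(1.7237)·e^{-i·0·2.5011}. Compute d first:
c=cos(1.7237/2)=0.651034, s=sin(1.7237/2)=0.759048; N=√[6·6·6·6]=36.000000
The bounds max(0,m−m')=0 and min(l+m,l−m')=3 give 4 terms
  k=0: (−1)^0·36.0000/(36)·0.6510^6·0.7590^0 = +0.076142
  k=1: (−1)^1·36.0000/(4)·0.6510^4·0.7590^2 = -0.931530
  k=2: (−1)^2·36.0000/(4)·0.6510^2·0.7590^4 = +1.266275
  k=3: (−1)^3·36.0000/(36)·0.6510^0·0.7590^6 = -0.191257
d^3_{0,0}(1.7237) = +0.076142 -0.931530 +1.266275 -0.191257 = +0.219630
|D^3_{0,0}|² = |d^3_{0,0}(β)|² = (+0.219630)² = 0.048237 (the z-rotation phases have unit modulus)

P=0.0482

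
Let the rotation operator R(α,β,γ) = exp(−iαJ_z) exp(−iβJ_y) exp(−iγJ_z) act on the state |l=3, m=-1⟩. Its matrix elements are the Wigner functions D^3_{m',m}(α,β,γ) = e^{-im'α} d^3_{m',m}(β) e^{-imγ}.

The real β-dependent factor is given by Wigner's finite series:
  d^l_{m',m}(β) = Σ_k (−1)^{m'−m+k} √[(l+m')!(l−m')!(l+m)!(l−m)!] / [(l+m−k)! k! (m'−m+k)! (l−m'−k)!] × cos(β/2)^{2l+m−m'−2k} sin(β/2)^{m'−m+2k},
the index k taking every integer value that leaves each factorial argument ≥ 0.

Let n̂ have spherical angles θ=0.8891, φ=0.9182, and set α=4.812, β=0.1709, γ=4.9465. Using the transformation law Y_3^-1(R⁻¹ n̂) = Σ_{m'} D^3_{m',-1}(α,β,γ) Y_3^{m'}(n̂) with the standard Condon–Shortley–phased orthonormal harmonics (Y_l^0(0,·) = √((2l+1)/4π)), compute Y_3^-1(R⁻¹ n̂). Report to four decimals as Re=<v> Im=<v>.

Need the full column D^3_{m',-1} for m'=−3..3 at α=4.812, β=0.1709, γ=4.9465.
cos(β/2)=0.996351, sin(β/2)=0.085346
d^3_{-3,-1}: single k=2 term ⇒ +0.027801;  D = +0.023946+0.014125i
d^3_{-2,-1}: k∈[1..2] ⇒ +0.265000 -0.003889 = +0.261111;  D = -0.109640+0.236977i
d^3_{-1,-1}: k∈[0..2] ⇒ +0.978307 -0.057426 +0.000316 = +0.921197;  D = -0.870374-0.301749i
d^3_{0,-1}: k∈[0..2] ⇒ -0.290293 +0.006390 -0.000016 = -0.283919;  D = -0.065863+0.276174i
d^3_{1,-1}: k∈[0..2] ⇒ +0.043069 -0.000421 +0.000000 = +0.042648;  D = +0.042263+0.005719i
d^3_{2,-1}: k∈[0..1] ⇒ -0.003889 +0.000014 = -0.003875;  D = +0.000135-0.003872i
d^3_{3,-1}: single k=0 term ⇒ +0.000204;  D = -0.000204+0.000013i
Y_3^{m'}(θ=0.8891,φ=0.9182) and Σ D·Y over m':
  (+0.0239+0.0141i)·(-0.1809-0.0737i)  (-0.1096+0.2370i)·(-0.1019-0.3747i)  (-0.8704-0.3017i)·(+0.1501-0.1964i)  (-0.0659+0.2762i)·(-0.2386+0.0000i)  (+0.0423+0.0057i)·(-0.1501-0.1964i)  (+0.0001-0.0039i)·(-0.1019+0.3747i)  (-0.0002+0.0000i)·(+0.1809-0.0737i)
Y_3^-1(R⁻¹ n̂) = -0.081379+0.063673i

Re=-0.0814 Im=0.0637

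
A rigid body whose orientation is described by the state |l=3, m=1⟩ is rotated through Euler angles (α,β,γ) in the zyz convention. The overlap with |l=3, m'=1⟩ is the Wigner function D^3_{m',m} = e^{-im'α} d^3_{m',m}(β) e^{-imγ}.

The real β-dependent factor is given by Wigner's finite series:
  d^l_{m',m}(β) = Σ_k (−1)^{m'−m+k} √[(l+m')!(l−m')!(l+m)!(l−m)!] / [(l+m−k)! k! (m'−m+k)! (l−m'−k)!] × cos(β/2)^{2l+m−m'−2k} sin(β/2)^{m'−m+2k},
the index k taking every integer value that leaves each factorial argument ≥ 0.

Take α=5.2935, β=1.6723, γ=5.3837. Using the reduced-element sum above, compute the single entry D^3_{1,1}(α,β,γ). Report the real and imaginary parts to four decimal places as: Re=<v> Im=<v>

Re=-0.0059 Im=0.0179

Split into d^3_{1,1}(β=1.6723) × two z-phases.
c=cos(1.6723/2)=0.670325, s=sin(1.6723/2)=0.742068; N=√[24·2·24·2]=48.000000
k: max(0,(1)−(1))=0 … min(3+(1),3−(1))=2
  k=0: (−1)^0·48.0000/(48)·0.6703^6·0.7421^0 = +0.090722
  k=1: (−1)^1·48.0000/(6)·0.6703^4·0.7421^2 = -0.889443
  k=2: (−1)^2·48.0000/(8)·0.6703^2·0.7421^4 = +0.817516
d^3_{1,1}(1.6723) = +0.090722 -0.889443 +0.817516 = +0.018795
Attach z-rotation phases: D = e^{-i(1)(5.2935)}·(+0.018795)·e^{-i(1)(5.3837)} = -0.005883+0.017850i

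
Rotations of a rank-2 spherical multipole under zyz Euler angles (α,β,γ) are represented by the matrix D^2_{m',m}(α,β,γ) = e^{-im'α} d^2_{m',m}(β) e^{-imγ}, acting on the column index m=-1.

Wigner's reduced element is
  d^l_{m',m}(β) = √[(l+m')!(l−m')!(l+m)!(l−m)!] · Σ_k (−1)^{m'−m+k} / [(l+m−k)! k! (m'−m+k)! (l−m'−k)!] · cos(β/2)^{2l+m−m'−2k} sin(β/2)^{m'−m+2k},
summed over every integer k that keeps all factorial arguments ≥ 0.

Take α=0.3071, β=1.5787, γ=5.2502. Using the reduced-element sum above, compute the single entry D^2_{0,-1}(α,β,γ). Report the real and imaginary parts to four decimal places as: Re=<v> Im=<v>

Re=0.0050 Im=-0.0083

First d^2_{0,-1}(β=1.5787), then the phase factors e^{-i(0)α} and e^{-i(-1)γ}:
c=cos(1.5787/2)=0.704307, s=sin(1.5787/2)=0.709896; N=√[2·2·1·6]=4.898979
k: max(0,(-1)−(0))=0 … min(2+(-1),2−(0))=1
  k=0: (−1)^1·4.8990/(2)·0.7043^3·0.7099^1 = -0.607514
  k=1: (−1)^2·4.8990/(2)·0.7043^1·0.7099^3 = +0.617193
d^2_{0,-1}(1.5787) = -0.607514 +0.617193 = +0.009680
Phases: e^{-i·(0)·0.3071}=+1.000000+0.000000i, e^{-i·(-1)·5.2502}=+0.512257-0.858832i ⇒ D=+0.004958-0.008313i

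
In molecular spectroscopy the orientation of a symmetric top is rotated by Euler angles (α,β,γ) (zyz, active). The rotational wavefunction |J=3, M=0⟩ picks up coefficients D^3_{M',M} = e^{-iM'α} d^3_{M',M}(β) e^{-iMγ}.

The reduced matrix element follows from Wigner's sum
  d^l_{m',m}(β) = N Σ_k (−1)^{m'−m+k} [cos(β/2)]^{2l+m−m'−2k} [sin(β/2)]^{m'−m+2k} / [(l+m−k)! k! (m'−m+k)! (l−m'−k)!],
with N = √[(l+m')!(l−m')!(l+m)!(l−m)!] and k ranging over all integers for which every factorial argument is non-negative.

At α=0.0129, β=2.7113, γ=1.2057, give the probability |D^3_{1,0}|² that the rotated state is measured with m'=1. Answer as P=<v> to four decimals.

P=0.3196

First d^3_{1,0}(β=2.7113), then the phase factors e^{-i(1)α} and e^{-i(0)γ}:
Half-angle: c=0.213490, s=0.976945. N=√(24·2·6·6)=41.569219
The bounds max(0,m−m')=0 and min(l+m,l−m')=2 give 3 terms
  k=0: (−1)^1·41.5692/(12)·0.2135^5·0.9769^1 = -0.001501
  k=1: (−1)^2·41.5692/(4)·0.2135^3·0.9769^3 = +0.094288
  k=2: (−1)^3·41.5692/(12)·0.2135^1·0.9769^5 = -0.658142
d^3_{1,0}(2.7113) = -0.001501 +0.094288 -0.658142 = -0.565355
|D^3_{1,0}|² = |d^3_{1,0}(β)|² = (-0.565355)² = 0.319626 (the z-rotation phases have unit modulus)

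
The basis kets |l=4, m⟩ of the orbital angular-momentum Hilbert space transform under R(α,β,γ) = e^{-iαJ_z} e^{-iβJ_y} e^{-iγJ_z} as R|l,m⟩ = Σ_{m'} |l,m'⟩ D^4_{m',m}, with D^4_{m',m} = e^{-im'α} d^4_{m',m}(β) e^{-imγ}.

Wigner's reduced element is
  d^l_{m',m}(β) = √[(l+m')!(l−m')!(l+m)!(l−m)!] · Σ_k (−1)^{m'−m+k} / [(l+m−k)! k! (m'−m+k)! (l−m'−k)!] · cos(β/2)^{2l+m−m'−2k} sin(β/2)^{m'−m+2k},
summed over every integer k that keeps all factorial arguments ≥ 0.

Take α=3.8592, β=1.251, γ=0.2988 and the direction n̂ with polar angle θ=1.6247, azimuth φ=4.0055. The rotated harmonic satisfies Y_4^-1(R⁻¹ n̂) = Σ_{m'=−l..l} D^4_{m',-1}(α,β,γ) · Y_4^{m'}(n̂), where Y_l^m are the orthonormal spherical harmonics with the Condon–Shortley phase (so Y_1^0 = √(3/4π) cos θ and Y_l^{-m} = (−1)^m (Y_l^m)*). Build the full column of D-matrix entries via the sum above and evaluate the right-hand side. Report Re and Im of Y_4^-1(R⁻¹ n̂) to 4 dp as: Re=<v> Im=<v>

Need the full column D^4_{m',-1} for m'=−4..4 at α=3.8592, β=1.251, γ=0.2988.
cos(β/2)=0.810670, sin(β/2)=0.585503
d^4_{-4,-1}: single k=3 term ⇒ +0.525899;  D = -0.525698-0.014532i
d^4_{-3,-1}: k∈[2..3] ⇒ +0.772314 -0.671447 = +0.100867;  D = +0.077795-0.064203i
d^4_{-2,-1}: k∈[1..3] ⇒ +0.571578 -1.490784 +0.518433 = -0.400773;  D = +0.065123-0.395446i
d^4_{-1,-1}: k∈[0..3] ⇒ +0.186533 -1.459537 +1.522700 -0.264766 = -0.015071;  D = +0.007934+0.012814i
d^4_{0,-1}: k∈[0..3] ⇒ -0.602496 +1.885709 -0.983657 +0.085519 = +0.385074;  D = +0.368012+0.113356i
d^4_{1,-1}: k∈[0..3] ⇒ +0.973025 -1.522700 +0.397149 -0.013811 = -0.166337;  D = +0.151961-0.067645i
d^4_{2,-1}: k∈[0..2] ⇒ -0.993856 +0.777649 -0.081130 = -0.297337;  D = -0.125134+0.269723i
d^4_{3,-1}: k∈[0..1] ⇒ +0.671447 -0.210151 = +0.461296;  D = +0.128911+0.442917i
d^4_{4,-1}: single k=0 term ⇒ -0.274329;  D = +0.230963+0.148028i
Y_4^{m'}(θ=1.6247,φ=4.0055) and Σ D·Y over m':
  (-0.5257-0.0145i)·(-0.4185+0.1359i)  (+0.0778-0.0642i)·(-0.0572-0.0351i)  (+0.0651-0.3954i)·(+0.0511+0.3228i)  (+0.0079+0.0128i)·(-0.0493+0.0577i)  (+0.3680+0.1134i)·(+0.3082+0.0000i)  (+0.1520-0.0676i)·(+0.0493+0.0577i)  (-0.1251+0.2697i)·(+0.0511-0.3228i)  (+0.1289+0.4429i)·(+0.0572-0.0351i)  (+0.2310+0.1480i)·(-0.4185-0.1359i)
Y_4^-1(R⁻¹ n̂) = +0.496928-0.041745i

Re=0.4969 Im=-0.0417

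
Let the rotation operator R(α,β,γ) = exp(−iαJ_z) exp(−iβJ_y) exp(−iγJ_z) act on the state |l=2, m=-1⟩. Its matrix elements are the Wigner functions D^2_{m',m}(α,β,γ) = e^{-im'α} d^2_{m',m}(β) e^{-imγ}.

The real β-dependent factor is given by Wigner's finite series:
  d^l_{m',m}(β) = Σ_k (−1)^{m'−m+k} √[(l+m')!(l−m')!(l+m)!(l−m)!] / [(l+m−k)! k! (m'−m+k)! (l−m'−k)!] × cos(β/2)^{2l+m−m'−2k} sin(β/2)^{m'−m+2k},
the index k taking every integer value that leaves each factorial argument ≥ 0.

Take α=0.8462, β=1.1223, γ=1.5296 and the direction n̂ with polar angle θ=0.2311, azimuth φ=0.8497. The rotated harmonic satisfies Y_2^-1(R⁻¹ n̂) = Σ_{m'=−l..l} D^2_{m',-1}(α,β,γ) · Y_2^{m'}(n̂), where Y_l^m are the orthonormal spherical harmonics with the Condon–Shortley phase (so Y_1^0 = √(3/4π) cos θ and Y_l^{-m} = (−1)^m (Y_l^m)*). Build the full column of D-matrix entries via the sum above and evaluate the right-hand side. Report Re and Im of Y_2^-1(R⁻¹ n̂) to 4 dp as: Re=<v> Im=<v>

Re=-0.0152 Im=-0.3774

Need the full column D^2_{m',-1} for m'=−2..2 at α=0.8462, β=1.1223, γ=1.5296.
cos(β/2)=0.846644, sin(β/2)=0.532160
d^2_{-2,-1}: single k=1 term ⇒ +0.645914;  D = -0.643827-0.051880i
d^2_{-1,-1}: k∈[0..1] ⇒ +0.513810 -0.608986 = -0.095176;  D = +0.068606-0.065967i
d^2_{0,-1}: k∈[0..1] ⇒ -0.791079 +0.312538 = -0.478541;  D = -0.019709-0.478135i
d^2_{1,-1}: k∈[0..1] ⇒ +0.608986 -0.080199 = +0.528787;  D = +0.410037+0.333894i
d^2_{2,-1}: single k=0 term ⇒ -0.255187;  D = -0.251812+0.041361i
Y_2^{m'}(θ=0.2311,φ=0.8497) and Σ D·Y over m':
  (-0.6438-0.0519i)·(-0.0026-0.0201i)  (+0.0686-0.0660i)·(+0.1137-0.1294i)  (-0.0197-0.4781i)·(+0.5811+0.0000i)  (+0.4100+0.3339i)·(-0.1137-0.1294i)  (-0.2518+0.0414i)·(-0.0026+0.0201i)
Y_2^-1(R⁻¹ n̂) = -0.015165-0.377354i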